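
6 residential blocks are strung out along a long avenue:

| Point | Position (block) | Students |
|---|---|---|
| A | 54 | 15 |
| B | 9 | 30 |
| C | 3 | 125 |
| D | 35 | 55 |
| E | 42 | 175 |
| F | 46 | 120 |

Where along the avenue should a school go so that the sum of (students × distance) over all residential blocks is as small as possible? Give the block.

For a sum of weighted absolute distances on a line, the optimum is the weighted median (not the mean). Total weight W = 520; half-weight = 260.
Sort by position and accumulate weight:
  block 3 (C, w=125) → cum 125
  block 9 (B, w=30) → cum 155
  block 35 (D, w=55) → cum 210
  block 42 (E, w=175) → cum 385  ≥ 260 → median here
  block 46 (F, w=120) → cum 505
  block 54 (A, w=15) → cum 520
Optimal location: block 42.

x = 42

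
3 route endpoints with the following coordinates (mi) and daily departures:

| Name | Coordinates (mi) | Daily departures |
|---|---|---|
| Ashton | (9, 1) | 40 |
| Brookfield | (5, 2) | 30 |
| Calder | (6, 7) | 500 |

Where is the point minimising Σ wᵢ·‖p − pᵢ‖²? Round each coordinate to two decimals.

The minimiser of Σwᵢ‖p−pᵢ‖² is the weighted centroid p* = (Σwᵢpᵢ)/(Σwᵢ).
Σwᵢ = 570.
Σwᵢxᵢ = 40·9 + 30·5 + 500·6 = 3510.
Σwᵢyᵢ = 40·1 + 30·2 + 500·7 = 3600.
x* = 3510/570 = 6.16, y* = 3600/570 = 6.32.

(6.16, 6.32)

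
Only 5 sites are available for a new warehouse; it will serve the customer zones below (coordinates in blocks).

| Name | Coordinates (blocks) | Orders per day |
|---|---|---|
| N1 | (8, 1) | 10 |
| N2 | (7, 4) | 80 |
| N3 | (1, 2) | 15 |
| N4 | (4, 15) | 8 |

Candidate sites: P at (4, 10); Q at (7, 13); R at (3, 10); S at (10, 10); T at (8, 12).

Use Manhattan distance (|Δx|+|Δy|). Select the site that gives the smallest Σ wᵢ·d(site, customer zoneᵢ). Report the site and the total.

P, total 1055 blocks

Total weighted distance at each candidate:
  P (4, 10): total = 1055
  Q (7, 13): total = 1145
  R (3, 10): total = 1138
  S (10, 10): total = 1173
  T (8, 12): total = 1141
Minimum is at P with total 1055 blocks.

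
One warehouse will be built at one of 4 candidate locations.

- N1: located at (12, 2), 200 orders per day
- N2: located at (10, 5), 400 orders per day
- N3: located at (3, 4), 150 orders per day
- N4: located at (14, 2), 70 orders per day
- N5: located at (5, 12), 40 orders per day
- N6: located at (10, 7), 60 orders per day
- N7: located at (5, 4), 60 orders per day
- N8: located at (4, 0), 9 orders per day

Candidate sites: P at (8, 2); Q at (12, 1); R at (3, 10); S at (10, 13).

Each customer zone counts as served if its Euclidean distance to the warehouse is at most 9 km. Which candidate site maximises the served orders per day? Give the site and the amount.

Coverage radius r = 9 km; a point is covered iff (Δx)²+(Δy)² ≤ 9² = 81.
  P (8, 2): covers {N1, N2, N3, N4, N6, N7, N8} → 949
  Q (12, 1): covers {N1, N2, N4, N6, N7, N8} → 799
  R (3, 10): covers {N2, N3, N5, N6, N7} → 710
  S (10, 13): covers {N2, N5, N6} → 500
Maximum coverage at P: 949 orders per day.

P, covering 949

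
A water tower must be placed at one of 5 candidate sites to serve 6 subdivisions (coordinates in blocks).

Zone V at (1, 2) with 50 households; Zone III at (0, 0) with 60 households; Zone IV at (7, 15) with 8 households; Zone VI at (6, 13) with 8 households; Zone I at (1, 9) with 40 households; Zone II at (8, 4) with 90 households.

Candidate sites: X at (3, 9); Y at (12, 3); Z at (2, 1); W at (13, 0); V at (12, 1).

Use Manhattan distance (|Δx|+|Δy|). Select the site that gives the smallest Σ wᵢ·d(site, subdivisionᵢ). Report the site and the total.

Z, total 1730 blocks

Total weighted distance at each candidate:
  X (3, 9): total = 2286
  Y (12, 3): total = 2894
  Z (2, 1): total = 1730
  W (13, 0): total = 3458
  V (12, 1): total = 3066
Minimum is at Z with total 1730 blocks.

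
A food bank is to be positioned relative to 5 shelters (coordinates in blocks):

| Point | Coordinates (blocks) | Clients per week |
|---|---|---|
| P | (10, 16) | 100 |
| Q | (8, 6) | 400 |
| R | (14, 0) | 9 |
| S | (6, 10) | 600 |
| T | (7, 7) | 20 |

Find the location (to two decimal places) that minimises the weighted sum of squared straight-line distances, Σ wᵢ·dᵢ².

(7.14, 8.98)

The minimiser of Σwᵢ‖p−pᵢ‖² is the weighted centroid p* = (Σwᵢpᵢ)/(Σwᵢ).
Σwᵢ = 1129.
Σwᵢxᵢ = 100·10 + 400·8 + 9·14 + 600·6 + 20·7 = 8066.
Σwᵢyᵢ = 100·16 + 400·6 + 9·0 + 600·10 + 20·7 = 10140.
x* = 8066/1129 = 7.14, y* = 10140/1129 = 8.98.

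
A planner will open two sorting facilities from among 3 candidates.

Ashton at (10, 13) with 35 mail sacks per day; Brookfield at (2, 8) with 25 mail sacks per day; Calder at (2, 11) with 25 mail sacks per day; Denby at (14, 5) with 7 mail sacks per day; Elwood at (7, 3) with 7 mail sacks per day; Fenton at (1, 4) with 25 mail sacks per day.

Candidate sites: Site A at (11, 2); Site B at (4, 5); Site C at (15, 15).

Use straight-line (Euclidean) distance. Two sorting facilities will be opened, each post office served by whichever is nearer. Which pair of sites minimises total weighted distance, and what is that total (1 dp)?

Evaluate every pair (each demand assigned to the nearer of the two):
  {Site B, Site C}: total = 611.0
  {Site A, Site B}: total = 732.2
  {Site A, Site C}: total = 1090.6
Best pair: {Site B, Site C} with total 611.0.

{Site B, Site C}, total 611.0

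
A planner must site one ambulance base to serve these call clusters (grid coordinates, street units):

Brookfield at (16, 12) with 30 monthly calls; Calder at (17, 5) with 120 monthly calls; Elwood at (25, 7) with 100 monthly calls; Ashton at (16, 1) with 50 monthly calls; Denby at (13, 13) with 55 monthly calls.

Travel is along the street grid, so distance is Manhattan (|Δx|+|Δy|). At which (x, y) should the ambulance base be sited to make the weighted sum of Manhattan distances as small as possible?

(17, 7)

Manhattan distance separates: Σwᵢ(|x−xᵢ|+|y−yᵢ|) = Σwᵢ|x−xᵢ| + Σwᵢ|y−yᵢ|, so x and y are optimised independently as 1-D weighted medians.
Total weight W = 355; half = 177.5.
x-coordinate, sorted with cumulative weight:
  x=13 (Denby, w=55) cum 55
  x=16 (Brookfield, w=30) cum 85
  x=16 (Ashton, w=50) cum 135
  x=17 (Calder, w=120) cum 255  ← median
  x=25 (Elwood, w=100) cum 355
⇒ x* = 17
y-coordinate, sorted with cumulative weight:
  y=1 (Ashton, w=50) cum 50
  y=5 (Calder, w=120) cum 170
  y=7 (Elwood, w=100) cum 270  ← median
  y=12 (Brookfield, w=30) cum 300
  y=13 (Denby, w=55) cum 355
⇒ y* = 7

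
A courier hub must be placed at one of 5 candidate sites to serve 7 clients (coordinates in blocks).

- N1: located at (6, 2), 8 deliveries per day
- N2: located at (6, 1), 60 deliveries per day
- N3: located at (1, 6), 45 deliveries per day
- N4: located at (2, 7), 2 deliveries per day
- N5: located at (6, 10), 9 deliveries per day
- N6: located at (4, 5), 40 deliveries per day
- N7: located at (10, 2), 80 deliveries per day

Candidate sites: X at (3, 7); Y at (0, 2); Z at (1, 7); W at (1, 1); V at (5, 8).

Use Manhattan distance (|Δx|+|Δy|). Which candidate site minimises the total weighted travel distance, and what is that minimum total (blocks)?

Total weighted distance at each candidate:
  X (3, 7): total = 1875
  Y (0, 2): total = 1913
  Z (1, 7): total = 2179
  W (1, 1): total = 1793
  V (5, 8): total = 1881
Minimum is at W with total 1793 blocks.

W, total 1793 blocks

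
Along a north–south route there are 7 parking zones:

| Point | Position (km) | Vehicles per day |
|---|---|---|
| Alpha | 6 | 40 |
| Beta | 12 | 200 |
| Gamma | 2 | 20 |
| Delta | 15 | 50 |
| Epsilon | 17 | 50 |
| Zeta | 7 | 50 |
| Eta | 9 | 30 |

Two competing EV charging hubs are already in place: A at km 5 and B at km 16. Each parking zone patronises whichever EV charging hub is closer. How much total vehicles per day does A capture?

The indifferent point is the midpoint (5+16)/2 = 10.5; parking zones left of it (closer to A at 5) go to A, those right go to B.
  Gamma at 2 (w=20) → A
  Alpha at 6 (w=40) → A
  Zeta at 7 (w=50) → A
  Eta at 9 (w=30) → A
  Beta at 12 (w=200) → B
  Delta at 15 (w=50) → B
  Epsilon at 17 (w=50) → B
A captures 140; B captures 300.

140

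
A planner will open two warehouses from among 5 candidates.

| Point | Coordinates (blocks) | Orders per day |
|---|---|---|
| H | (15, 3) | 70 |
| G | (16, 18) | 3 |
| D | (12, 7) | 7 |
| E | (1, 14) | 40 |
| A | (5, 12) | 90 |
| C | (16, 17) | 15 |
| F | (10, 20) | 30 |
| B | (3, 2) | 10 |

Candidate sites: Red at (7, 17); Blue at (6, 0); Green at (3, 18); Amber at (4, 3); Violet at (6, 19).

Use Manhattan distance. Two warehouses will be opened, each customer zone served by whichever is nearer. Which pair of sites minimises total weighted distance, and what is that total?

Evaluate every pair (each demand assigned to the nearer of the two):
  {Red, Amber}: total = 2209
  {Red, Blue}: total = 2316
  {Green, Amber}: total = 2353
  {Amber, Violet}: total = 2357
  {Blue, Green}: total = 2460
  {Blue, Violet}: total = 2464
  {Red, Green}: total = 3020
  {Red, Violet}: total = 3140
  {Green, Violet}: total = 3359
  {Blue, Amber}: total = 3495
Best pair: {Red, Amber} with total 2209.

{Red, Amber}, total 2209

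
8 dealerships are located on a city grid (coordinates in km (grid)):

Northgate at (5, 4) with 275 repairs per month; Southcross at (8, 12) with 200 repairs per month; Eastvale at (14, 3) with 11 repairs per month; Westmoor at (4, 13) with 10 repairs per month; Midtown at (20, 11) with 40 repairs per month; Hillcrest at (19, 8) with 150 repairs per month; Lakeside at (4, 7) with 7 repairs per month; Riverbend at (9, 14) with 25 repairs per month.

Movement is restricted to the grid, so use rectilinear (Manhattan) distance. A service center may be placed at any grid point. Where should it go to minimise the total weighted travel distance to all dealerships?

Manhattan distance separates: Σwᵢ(|x−xᵢ|+|y−yᵢ|) = Σwᵢ|x−xᵢ| + Σwᵢ|y−yᵢ|, so x and y are optimised independently as 1-D weighted medians.
Total weight W = 718; half = 359.
x-coordinate, sorted with cumulative weight:
  x=4 (Westmoor, w=10) cum 10
  x=4 (Lakeside, w=7) cum 17
  x=5 (Northgate, w=275) cum 292
  x=8 (Southcross, w=200) cum 492  ← median
  x=9 (Riverbend, w=25) cum 517
  x=14 (Eastvale, w=11) cum 528
  x=19 (Hillcrest, w=150) cum 678
  x=20 (Midtown, w=40) cum 718
⇒ x* = 8
y-coordinate, sorted with cumulative weight:
  y=3 (Eastvale, w=11) cum 11
  y=4 (Northgate, w=275) cum 286
  y=7 (Lakeside, w=7) cum 293
  y=8 (Hillcrest, w=150) cum 443  ← median
  y=11 (Midtown, w=40) cum 483
  y=12 (Southcross, w=200) cum 683
  y=13 (Westmoor, w=10) cum 693
  y=14 (Riverbend, w=25) cum 718
⇒ y* = 8

(8, 8)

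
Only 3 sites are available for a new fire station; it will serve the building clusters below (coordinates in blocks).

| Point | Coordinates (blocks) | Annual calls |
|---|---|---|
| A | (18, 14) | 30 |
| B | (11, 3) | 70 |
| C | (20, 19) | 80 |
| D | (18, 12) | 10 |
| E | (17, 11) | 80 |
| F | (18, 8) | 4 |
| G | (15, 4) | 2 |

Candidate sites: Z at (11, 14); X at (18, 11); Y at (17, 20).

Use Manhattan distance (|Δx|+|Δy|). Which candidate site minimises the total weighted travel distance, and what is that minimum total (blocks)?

Total weighted distance at each candidate:
  Z (11, 14): total = 2990
  X (18, 11): total = 2062
  Y (17, 20): total = 3038
Minimum is at X with total 2062 blocks.

X, total 2062 blocks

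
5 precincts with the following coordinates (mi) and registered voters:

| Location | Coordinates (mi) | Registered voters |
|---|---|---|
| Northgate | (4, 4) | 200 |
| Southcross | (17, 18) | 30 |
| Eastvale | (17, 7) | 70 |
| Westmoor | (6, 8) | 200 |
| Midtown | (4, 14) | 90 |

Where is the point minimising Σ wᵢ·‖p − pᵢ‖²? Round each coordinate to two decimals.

(6.88, 7.95)

The minimiser of Σwᵢ‖p−pᵢ‖² is the weighted centroid p* = (Σwᵢpᵢ)/(Σwᵢ).
Σwᵢ = 590.
Σwᵢxᵢ = 200·4 + 30·17 + 70·17 + 200·6 + 90·4 = 4060.
Σwᵢyᵢ = 200·4 + 30·18 + 70·7 + 200·8 + 90·14 = 4690.
x* = 4060/590 = 6.88, y* = 4690/590 = 7.95.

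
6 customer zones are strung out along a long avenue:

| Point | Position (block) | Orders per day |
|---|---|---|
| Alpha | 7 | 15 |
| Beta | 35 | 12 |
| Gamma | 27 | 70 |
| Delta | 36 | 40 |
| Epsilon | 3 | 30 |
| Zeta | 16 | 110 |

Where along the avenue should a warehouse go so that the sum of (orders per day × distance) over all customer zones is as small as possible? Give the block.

x = 16

For a sum of weighted absolute distances on a line, the optimum is the weighted median (not the mean). Total weight W = 277; half-weight = 138.5.
Sort by position and accumulate weight:
  block 3 (Epsilon, w=30) → cum 30
  block 7 (Alpha, w=15) → cum 45
  block 16 (Zeta, w=110) → cum 155  ≥ 138.5 → median here
  block 27 (Gamma, w=70) → cum 225
  block 35 (Beta, w=12) → cum 237
  block 36 (Delta, w=40) → cum 277
Optimal location: block 16.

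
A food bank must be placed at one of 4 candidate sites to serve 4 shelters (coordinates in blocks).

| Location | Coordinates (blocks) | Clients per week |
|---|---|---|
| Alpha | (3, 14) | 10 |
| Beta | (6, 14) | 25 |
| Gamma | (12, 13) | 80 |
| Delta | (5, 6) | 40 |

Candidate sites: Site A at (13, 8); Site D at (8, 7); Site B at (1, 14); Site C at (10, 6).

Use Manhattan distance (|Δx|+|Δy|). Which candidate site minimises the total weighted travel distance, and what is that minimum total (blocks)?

Site D, total 1305 blocks

Total weighted distance at each candidate:
  Site A (13, 8): total = 1365
  Site D (8, 7): total = 1305
  Site B (1, 14): total = 1585
  Site C (10, 6): total = 1370
Minimum is at Site D with total 1305 blocks.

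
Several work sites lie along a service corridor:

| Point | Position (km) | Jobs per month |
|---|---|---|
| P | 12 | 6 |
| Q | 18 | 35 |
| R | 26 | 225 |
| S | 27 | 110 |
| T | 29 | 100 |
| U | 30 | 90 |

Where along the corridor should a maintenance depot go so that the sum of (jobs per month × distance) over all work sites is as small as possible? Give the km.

For a sum of weighted absolute distances on a line, the optimum is the weighted median (not the mean). Total weight W = 566; half-weight = 283.
Sort by position and accumulate weight:
  km 12 (P, w=6) → cum 6
  km 18 (Q, w=35) → cum 41
  km 26 (R, w=225) → cum 266
  km 27 (S, w=110) → cum 376  ≥ 283 → median here
  km 29 (T, w=100) → cum 476
  km 30 (U, w=90) → cum 566
Optimal location: km 27.

x = 27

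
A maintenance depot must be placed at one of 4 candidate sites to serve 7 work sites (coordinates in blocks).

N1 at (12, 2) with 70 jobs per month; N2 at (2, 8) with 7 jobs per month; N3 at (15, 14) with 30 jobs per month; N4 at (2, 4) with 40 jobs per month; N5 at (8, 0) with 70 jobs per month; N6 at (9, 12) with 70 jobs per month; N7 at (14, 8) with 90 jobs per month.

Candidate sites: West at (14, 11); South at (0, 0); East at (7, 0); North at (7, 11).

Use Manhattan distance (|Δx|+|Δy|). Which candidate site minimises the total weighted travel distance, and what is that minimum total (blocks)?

Total weighted distance at each candidate:
  West (14, 11): total = 3635
  South (0, 0): total = 6170
  East (7, 0): total = 4001
  North (7, 11): total = 3796
Minimum is at West with total 3635 blocks.

West, total 3635 blocks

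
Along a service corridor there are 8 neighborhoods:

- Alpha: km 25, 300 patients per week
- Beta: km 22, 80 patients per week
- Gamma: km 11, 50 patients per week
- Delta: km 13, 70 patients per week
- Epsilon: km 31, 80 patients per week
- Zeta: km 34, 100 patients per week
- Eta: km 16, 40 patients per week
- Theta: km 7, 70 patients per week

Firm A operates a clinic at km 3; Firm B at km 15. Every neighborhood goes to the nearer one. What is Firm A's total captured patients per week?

70

The indifferent point is the midpoint (3+15)/2 = 9; neighborhoods left of it (closer to Firm A at 3) go to Firm A, those right go to Firm B.
  Theta at 7 (w=70) → Firm A
  Gamma at 11 (w=50) → Firm B
  Delta at 13 (w=70) → Firm B
  Eta at 16 (w=40) → Firm B
  Beta at 22 (w=80) → Firm B
  Alpha at 25 (w=300) → Firm B
  Epsilon at 31 (w=80) → Firm B
  Zeta at 34 (w=100) → Firm B
Firm A captures 70; Firm B captures 720.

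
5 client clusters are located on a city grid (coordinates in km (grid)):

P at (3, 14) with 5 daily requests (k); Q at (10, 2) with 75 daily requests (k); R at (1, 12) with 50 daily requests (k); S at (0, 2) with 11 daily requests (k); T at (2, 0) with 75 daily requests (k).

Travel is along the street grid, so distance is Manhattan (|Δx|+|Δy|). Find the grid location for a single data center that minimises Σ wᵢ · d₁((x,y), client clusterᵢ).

Manhattan distance separates: Σwᵢ(|x−xᵢ|+|y−yᵢ|) = Σwᵢ|x−xᵢ| + Σwᵢ|y−yᵢ|, so x and y are optimised independently as 1-D weighted medians.
Total weight W = 216; half = 108.
x-coordinate, sorted with cumulative weight:
  x=0 (S, w=11) cum 11
  x=1 (R, w=50) cum 61
  x=2 (T, w=75) cum 136  ← median
  x=3 (P, w=5) cum 141
  x=10 (Q, w=75) cum 216
⇒ x* = 2
y-coordinate, sorted with cumulative weight:
  y=0 (T, w=75) cum 75
  y=2 (Q, w=75) cum 150  ← median
  y=2 (S, w=11) cum 161
  y=12 (R, w=50) cum 211
  y=14 (P, w=5) cum 216
⇒ y* = 2

(2, 2)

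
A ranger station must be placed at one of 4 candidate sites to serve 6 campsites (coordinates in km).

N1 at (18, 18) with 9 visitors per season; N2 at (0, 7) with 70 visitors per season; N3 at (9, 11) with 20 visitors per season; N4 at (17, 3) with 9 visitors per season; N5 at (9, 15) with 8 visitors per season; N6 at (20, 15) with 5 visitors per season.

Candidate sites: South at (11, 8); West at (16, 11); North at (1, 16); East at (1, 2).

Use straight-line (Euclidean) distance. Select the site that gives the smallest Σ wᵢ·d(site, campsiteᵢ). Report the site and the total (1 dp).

Total weighted distance at each candidate:
  South (11, 8): total = 1140.7
  West (16, 11): total = 1525.3
  North (1, 16): total = 1321.8
  East (1, 2): total = 1189.4
Minimum is at South with total 1140.7 km.

South, total 1140.7 km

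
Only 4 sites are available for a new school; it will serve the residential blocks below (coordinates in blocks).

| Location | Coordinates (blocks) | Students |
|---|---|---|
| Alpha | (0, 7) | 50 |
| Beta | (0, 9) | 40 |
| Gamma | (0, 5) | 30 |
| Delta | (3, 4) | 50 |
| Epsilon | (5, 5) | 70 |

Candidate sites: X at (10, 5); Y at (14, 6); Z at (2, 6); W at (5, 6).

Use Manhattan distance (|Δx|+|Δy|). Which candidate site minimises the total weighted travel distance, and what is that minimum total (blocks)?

Total weighted distance at each candidate:
  X (10, 5): total = 2210
  Y (14, 6): total = 3230
  Z (2, 6): total = 870
  W (5, 6): total = 1070
Minimum is at Z with total 870 blocks.

Z, total 870 blocks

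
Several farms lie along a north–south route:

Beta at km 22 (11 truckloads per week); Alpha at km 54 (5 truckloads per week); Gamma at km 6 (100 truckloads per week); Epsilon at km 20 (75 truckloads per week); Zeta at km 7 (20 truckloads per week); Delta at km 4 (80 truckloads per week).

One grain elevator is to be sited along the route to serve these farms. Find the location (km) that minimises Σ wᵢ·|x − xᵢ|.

For a sum of weighted absolute distances on a line, the optimum is the weighted median (not the mean). Total weight W = 291; half-weight = 145.5.
Sort by position and accumulate weight:
  km 4 (Delta, w=80) → cum 80
  km 6 (Gamma, w=100) → cum 180  ≥ 145.5 → median here
  km 7 (Zeta, w=20) → cum 200
  km 20 (Epsilon, w=75) → cum 275
  km 22 (Beta, w=11) → cum 286
  km 54 (Alpha, w=5) → cum 291
Optimal location: km 6.

x = 6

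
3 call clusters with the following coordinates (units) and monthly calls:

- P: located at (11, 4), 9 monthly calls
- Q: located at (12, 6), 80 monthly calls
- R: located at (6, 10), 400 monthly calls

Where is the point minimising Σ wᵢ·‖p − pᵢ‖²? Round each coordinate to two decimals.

The minimiser of Σwᵢ‖p−pᵢ‖² is the weighted centroid p* = (Σwᵢpᵢ)/(Σwᵢ).
Σwᵢ = 489.
Σwᵢxᵢ = 9·11 + 80·12 + 400·6 = 3459.
Σwᵢyᵢ = 9·4 + 80·6 + 400·10 = 4516.
x* = 3459/489 = 7.07, y* = 4516/489 = 9.24.

(7.07, 9.24)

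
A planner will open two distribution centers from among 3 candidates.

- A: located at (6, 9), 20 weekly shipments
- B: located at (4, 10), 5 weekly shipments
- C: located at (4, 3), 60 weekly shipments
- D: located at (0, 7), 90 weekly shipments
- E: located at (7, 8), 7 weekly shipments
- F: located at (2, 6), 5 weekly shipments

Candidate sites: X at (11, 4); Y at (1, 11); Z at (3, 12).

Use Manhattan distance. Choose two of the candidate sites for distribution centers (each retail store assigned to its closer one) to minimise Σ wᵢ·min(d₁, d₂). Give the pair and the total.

Evaluate every pair (each demand assigned to the nearer of the two):
  {X, Y}: total = 1176
  {Y, Z}: total = 1271
  {X, Z}: total = 1426
Best pair: {X, Y} with total 1176.

{X, Y}, total 1176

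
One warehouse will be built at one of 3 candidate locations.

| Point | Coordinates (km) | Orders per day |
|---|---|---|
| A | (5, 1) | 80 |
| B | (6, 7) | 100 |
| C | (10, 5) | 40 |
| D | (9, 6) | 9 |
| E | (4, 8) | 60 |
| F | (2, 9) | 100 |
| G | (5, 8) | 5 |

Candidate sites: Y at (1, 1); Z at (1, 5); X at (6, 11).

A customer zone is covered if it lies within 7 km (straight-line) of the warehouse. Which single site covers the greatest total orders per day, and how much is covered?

Coverage radius r = 7 km; a point is covered iff (Δx)²+(Δy)² ≤ 7² = 49.
  Y (1, 1): covers {A} → 80
  Z (1, 5): covers {A, B, E, F, G} → 345
  X (6, 11): covers {B, D, E, F, G} → 274
Maximum coverage at Z: 345 orders per day.

Z, covering 345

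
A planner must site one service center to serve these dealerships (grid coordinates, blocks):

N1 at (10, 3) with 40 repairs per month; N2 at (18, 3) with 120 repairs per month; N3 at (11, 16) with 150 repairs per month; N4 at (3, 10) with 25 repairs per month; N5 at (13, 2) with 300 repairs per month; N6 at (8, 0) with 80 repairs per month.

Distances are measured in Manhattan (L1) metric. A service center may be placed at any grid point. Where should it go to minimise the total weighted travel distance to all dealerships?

(13, 2)

Manhattan distance separates: Σwᵢ(|x−xᵢ|+|y−yᵢ|) = Σwᵢ|x−xᵢ| + Σwᵢ|y−yᵢ|, so x and y are optimised independently as 1-D weighted medians.
Total weight W = 715; half = 357.5.
x-coordinate, sorted with cumulative weight:
  x=3 (N4, w=25) cum 25
  x=8 (N6, w=80) cum 105
  x=10 (N1, w=40) cum 145
  x=11 (N3, w=150) cum 295
  x=13 (N5, w=300) cum 595  ← median
  x=18 (N2, w=120) cum 715
⇒ x* = 13
y-coordinate, sorted with cumulative weight:
  y=0 (N6, w=80) cum 80
  y=2 (N5, w=300) cum 380  ← median
  y=3 (N1, w=40) cum 420
  y=3 (N2, w=120) cum 540
  y=10 (N4, w=25) cum 565
  y=16 (N3, w=150) cum 715
⇒ y* = 2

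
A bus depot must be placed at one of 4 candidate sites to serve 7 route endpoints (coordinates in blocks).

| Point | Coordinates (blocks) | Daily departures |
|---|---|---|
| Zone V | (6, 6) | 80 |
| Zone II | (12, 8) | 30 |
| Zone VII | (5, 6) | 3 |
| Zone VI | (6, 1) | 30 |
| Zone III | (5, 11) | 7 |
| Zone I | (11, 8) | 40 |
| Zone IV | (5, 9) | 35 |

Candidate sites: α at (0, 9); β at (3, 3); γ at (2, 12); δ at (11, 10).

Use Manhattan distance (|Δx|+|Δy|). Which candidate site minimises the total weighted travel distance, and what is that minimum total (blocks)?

Total weighted distance at each candidate:
  α (0, 9): total = 2258
  β (3, 3): total = 1935
  γ (2, 12): total = 2455
  δ (11, 10): total = 1634
Minimum is at δ with total 1634 blocks.

δ, total 1634 blocks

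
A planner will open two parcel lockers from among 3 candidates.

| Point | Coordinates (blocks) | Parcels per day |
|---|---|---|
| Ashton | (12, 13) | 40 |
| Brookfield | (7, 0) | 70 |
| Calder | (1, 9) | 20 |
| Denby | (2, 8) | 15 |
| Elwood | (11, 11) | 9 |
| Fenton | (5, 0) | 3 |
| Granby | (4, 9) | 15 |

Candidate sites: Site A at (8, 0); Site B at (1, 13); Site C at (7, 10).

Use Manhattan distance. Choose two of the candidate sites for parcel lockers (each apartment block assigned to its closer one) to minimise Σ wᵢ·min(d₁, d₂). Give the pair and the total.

Evaluate every pair (each demand assigned to the nearer of the two):
  {Site A, Site C}: total = 749
  {Site A, Site B}: total = 902
  {Site B, Site C}: total = 1331
Best pair: {Site A, Site C} with total 749.

{Site A, Site C}, total 749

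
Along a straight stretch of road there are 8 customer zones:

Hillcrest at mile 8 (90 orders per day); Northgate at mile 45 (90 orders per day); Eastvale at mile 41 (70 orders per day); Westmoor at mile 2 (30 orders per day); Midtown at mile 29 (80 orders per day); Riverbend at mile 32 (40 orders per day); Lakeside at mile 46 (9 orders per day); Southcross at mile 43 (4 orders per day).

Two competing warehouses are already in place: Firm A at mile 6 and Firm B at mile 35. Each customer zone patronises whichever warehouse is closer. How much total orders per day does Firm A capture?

The indifferent point is the midpoint (6+35)/2 = 20.5; customer zones left of it (closer to Firm A at 6) go to Firm A, those right go to Firm B.
  Westmoor at 2 (w=30) → Firm A
  Hillcrest at 8 (w=90) → Firm A
  Midtown at 29 (w=80) → Firm B
  Riverbend at 32 (w=40) → Firm B
  Eastvale at 41 (w=70) → Firm B
  Southcross at 43 (w=4) → Firm B
  Northgate at 45 (w=90) → Firm B
  Lakeside at 46 (w=9) → Firm B
Firm A captures 120; Firm B captures 293.

120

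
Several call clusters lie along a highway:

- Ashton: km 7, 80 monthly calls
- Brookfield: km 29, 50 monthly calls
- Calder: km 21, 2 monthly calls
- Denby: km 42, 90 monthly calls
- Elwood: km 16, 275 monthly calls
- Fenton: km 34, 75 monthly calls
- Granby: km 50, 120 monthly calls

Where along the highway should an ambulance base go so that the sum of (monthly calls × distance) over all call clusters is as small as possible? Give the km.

For a sum of weighted absolute distances on a line, the optimum is the weighted median (not the mean). Total weight W = 692; half-weight = 346.
Sort by position and accumulate weight:
  km 7 (Ashton, w=80) → cum 80
  km 16 (Elwood, w=275) → cum 355  ≥ 346 → median here
  km 21 (Calder, w=2) → cum 357
  km 29 (Brookfield, w=50) → cum 407
  km 34 (Fenton, w=75) → cum 482
  km 42 (Denby, w=90) → cum 572
  km 50 (Granby, w=120) → cum 692
Optimal location: km 16.

x = 16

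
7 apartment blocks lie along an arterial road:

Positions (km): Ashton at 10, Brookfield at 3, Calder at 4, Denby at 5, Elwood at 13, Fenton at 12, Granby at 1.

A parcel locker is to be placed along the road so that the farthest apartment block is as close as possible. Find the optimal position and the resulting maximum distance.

location 7, max distance 6

The 1-center on a line is the midpoint of the two extreme points: leftmost at 1, rightmost at 13.
Optimal location = (1 + 13)/2 = 7; maximum distance = (13 − 1)/2 = 6.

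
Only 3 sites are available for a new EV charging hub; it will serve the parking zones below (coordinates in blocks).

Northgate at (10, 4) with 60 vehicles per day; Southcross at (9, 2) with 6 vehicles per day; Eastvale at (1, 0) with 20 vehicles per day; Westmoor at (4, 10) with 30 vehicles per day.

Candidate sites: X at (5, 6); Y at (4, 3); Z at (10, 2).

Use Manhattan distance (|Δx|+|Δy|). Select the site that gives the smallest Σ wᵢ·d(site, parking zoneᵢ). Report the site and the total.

Total weighted distance at each candidate:
  X (5, 6): total = 818
  Y (4, 3): total = 786
  Z (10, 2): total = 766
Minimum is at Z with total 766 blocks.

Z, total 766 blocks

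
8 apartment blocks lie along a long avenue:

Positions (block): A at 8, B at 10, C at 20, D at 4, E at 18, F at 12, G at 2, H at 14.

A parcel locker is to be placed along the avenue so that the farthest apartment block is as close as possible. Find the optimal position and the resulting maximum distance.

The 1-center on a line is the midpoint of the two extreme points: leftmost at 2, rightmost at 20.
Optimal location = (2 + 20)/2 = 11; maximum distance = (20 − 2)/2 = 9.

location 11, max distance 9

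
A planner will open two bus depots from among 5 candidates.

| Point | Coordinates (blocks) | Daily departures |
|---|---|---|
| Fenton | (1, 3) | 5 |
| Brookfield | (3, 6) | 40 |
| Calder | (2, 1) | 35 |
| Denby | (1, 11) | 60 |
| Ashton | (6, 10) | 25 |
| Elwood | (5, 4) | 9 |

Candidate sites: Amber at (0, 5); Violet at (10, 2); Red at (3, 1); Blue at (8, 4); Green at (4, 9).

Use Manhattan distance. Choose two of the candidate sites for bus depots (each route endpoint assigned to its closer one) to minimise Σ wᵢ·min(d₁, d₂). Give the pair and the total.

Evaluate every pair (each demand assigned to the nearer of the two):
  {Red, Green}: total = 635
  {Amber, Green}: total = 814
  {Blue, Green}: total = 917
  {Violet, Green}: total = 949
  {Amber, Red}: total = 950
  {Amber, Blue}: total = 1032
  {Amber, Violet}: total = 1134
  {Red, Blue}: total = 1202
  {Violet, Red}: total = 1320
  {Violet, Blue}: total = 1702
Best pair: {Red, Green} with total 635.

{Red, Green}, total 635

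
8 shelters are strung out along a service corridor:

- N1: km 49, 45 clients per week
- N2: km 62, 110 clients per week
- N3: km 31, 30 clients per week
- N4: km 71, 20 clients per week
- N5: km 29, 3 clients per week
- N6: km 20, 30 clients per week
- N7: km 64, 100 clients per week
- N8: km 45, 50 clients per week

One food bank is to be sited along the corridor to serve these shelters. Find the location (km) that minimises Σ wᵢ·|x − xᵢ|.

For a sum of weighted absolute distances on a line, the optimum is the weighted median (not the mean). Total weight W = 388; half-weight = 194.
Sort by position and accumulate weight:
  km 20 (N6, w=30) → cum 30
  km 29 (N5, w=3) → cum 33
  km 31 (N3, w=30) → cum 63
  km 45 (N8, w=50) → cum 113
  km 49 (N1, w=45) → cum 158
  km 62 (N2, w=110) → cum 268  ≥ 194 → median here
  km 64 (N7, w=100) → cum 368
  km 71 (N4, w=20) → cum 388
Optimal location: km 62.

x = 62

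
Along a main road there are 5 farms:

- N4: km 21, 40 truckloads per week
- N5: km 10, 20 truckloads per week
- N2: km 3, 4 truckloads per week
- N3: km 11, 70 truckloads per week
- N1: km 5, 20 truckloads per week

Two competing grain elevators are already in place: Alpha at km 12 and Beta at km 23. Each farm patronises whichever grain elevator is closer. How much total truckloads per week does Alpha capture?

The indifferent point is the midpoint (12+23)/2 = 17.5; farms left of it (closer to Alpha at 12) go to Alpha, those right go to Beta.
  N2 at 3 (w=4) → Alpha
  N1 at 5 (w=20) → Alpha
  N5 at 10 (w=20) → Alpha
  N3 at 11 (w=70) → Alpha
  N4 at 21 (w=40) → Beta
Alpha captures 114; Beta captures 40.

114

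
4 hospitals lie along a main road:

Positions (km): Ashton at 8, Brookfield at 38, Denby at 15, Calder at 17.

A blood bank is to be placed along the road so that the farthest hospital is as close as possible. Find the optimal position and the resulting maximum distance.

location 23, max distance 15

The 1-center on a line is the midpoint of the two extreme points: leftmost at 8, rightmost at 38.
Optimal location = (8 + 38)/2 = 23; maximum distance = (38 − 8)/2 = 15.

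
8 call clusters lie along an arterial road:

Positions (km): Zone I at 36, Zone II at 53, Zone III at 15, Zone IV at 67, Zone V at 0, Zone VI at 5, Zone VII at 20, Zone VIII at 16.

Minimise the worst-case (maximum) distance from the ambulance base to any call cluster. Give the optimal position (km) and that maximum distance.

The 1-center on a line is the midpoint of the two extreme points: leftmost at 0, rightmost at 67.
Optimal location = (0 + 67)/2 = 33.5; maximum distance = (67 − 0)/2 = 33.5.

location 33.5, max distance 33.5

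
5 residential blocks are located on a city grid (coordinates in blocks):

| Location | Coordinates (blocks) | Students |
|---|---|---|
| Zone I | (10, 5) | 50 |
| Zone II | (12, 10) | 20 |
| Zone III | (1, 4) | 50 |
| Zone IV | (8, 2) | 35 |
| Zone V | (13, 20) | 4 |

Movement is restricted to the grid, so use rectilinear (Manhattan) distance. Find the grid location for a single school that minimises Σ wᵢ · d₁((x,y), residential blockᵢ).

(8, 4)

Manhattan distance separates: Σwᵢ(|x−xᵢ|+|y−yᵢ|) = Σwᵢ|x−xᵢ| + Σwᵢ|y−yᵢ|, so x and y are optimised independently as 1-D weighted medians.
Total weight W = 159; half = 79.5.
x-coordinate, sorted with cumulative weight:
  x=1 (Zone III, w=50) cum 50
  x=8 (Zone IV, w=35) cum 85  ← median
  x=10 (Zone I, w=50) cum 135
  x=12 (Zone II, w=20) cum 155
  x=13 (Zone V, w=4) cum 159
⇒ x* = 8
y-coordinate, sorted with cumulative weight:
  y=2 (Zone IV, w=35) cum 35
  y=4 (Zone III, w=50) cum 85  ← median
  y=5 (Zone I, w=50) cum 135
  y=10 (Zone II, w=20) cum 155
  y=20 (Zone V, w=4) cum 159
⇒ y* = 4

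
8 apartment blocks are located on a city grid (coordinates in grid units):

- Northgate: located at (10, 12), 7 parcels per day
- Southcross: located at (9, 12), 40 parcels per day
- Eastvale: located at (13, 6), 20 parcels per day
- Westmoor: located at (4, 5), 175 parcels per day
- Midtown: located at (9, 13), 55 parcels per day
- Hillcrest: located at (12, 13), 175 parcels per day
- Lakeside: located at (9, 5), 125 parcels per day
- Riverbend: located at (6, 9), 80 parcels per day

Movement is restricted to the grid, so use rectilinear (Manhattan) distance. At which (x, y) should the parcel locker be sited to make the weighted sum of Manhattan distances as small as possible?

Manhattan distance separates: Σwᵢ(|x−xᵢ|+|y−yᵢ|) = Σwᵢ|x−xᵢ| + Σwᵢ|y−yᵢ|, so x and y are optimised independently as 1-D weighted medians.
Total weight W = 677; half = 338.5.
x-coordinate, sorted with cumulative weight:
  x=4 (Westmoor, w=175) cum 175
  x=6 (Riverbend, w=80) cum 255
  x=9 (Southcross, w=40) cum 295
  x=9 (Midtown, w=55) cum 350  ← median
  x=9 (Lakeside, w=125) cum 475
  x=10 (Northgate, w=7) cum 482
  x=12 (Hillcrest, w=175) cum 657
  x=13 (Eastvale, w=20) cum 677
⇒ x* = 9
y-coordinate, sorted with cumulative weight:
  y=5 (Westmoor, w=175) cum 175
  y=5 (Lakeside, w=125) cum 300
  y=6 (Eastvale, w=20) cum 320
  y=9 (Riverbend, w=80) cum 400  ← median
  y=12 (Northgate, w=7) cum 407
  y=12 (Southcross, w=40) cum 447
  y=13 (Midtown, w=55) cum 502
  y=13 (Hillcrest, w=175) cum 677
⇒ y* = 9

(9, 9)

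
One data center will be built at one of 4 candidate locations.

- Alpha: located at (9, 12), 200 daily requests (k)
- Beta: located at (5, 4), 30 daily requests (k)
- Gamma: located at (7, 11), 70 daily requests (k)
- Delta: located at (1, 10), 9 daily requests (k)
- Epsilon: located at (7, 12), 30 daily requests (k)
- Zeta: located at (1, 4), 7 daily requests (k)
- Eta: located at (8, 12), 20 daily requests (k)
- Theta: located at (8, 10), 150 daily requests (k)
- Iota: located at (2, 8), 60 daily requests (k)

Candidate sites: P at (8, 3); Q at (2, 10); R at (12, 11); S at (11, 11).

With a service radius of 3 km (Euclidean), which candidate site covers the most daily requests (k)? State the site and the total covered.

Coverage radius r = 3 km; a point is covered iff (Δx)²+(Δy)² ≤ 3² = 9.
  P (8, 3): covers {none} → 0
  Q (2, 10): covers {Delta, Iota} → 69
  R (12, 11): covers {none} → 0
  S (11, 11): covers {Alpha} → 200
Maximum coverage at S: 200 daily requests (k).

S, covering 200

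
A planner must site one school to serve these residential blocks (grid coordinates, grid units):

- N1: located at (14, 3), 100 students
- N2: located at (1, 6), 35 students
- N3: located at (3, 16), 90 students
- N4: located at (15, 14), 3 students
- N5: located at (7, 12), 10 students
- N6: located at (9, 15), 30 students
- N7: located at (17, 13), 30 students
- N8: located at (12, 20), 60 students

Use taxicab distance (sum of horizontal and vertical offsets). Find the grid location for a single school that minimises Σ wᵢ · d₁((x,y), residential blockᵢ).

Manhattan distance separates: Σwᵢ(|x−xᵢ|+|y−yᵢ|) = Σwᵢ|x−xᵢ| + Σwᵢ|y−yᵢ|, so x and y are optimised independently as 1-D weighted medians.
Total weight W = 358; half = 179.
x-coordinate, sorted with cumulative weight:
  x=1 (N2, w=35) cum 35
  x=3 (N3, w=90) cum 125
  x=7 (N5, w=10) cum 135
  x=9 (N6, w=30) cum 165
  x=12 (N8, w=60) cum 225  ← median
  x=14 (N1, w=100) cum 325
  x=15 (N4, w=3) cum 328
  x=17 (N7, w=30) cum 358
⇒ x* = 12
y-coordinate, sorted with cumulative weight:
  y=3 (N1, w=100) cum 100
  y=6 (N2, w=35) cum 135
  y=12 (N5, w=10) cum 145
  y=13 (N7, w=30) cum 175
  y=14 (N4, w=3) cum 178
  y=15 (N6, w=30) cum 208  ← median
  y=16 (N3, w=90) cum 298
  y=20 (N8, w=60) cum 358
⇒ y* = 15

(12, 15)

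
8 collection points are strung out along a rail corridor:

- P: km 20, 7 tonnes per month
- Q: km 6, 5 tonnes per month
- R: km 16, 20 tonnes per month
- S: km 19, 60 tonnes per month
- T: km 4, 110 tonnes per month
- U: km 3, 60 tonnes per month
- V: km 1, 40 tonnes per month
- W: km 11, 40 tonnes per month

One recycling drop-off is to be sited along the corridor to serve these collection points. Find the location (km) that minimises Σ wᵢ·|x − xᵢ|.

x = 4

For a sum of weighted absolute distances on a line, the optimum is the weighted median (not the mean). Total weight W = 342; half-weight = 171.
Sort by position and accumulate weight:
  km 1 (V, w=40) → cum 40
  km 3 (U, w=60) → cum 100
  km 4 (T, w=110) → cum 210  ≥ 171 → median here
  km 6 (Q, w=5) → cum 215
  km 11 (W, w=40) → cum 255
  km 16 (R, w=20) → cum 275
  km 19 (S, w=60) → cum 335
  km 20 (P, w=7) → cum 342
Optimal location: km 4.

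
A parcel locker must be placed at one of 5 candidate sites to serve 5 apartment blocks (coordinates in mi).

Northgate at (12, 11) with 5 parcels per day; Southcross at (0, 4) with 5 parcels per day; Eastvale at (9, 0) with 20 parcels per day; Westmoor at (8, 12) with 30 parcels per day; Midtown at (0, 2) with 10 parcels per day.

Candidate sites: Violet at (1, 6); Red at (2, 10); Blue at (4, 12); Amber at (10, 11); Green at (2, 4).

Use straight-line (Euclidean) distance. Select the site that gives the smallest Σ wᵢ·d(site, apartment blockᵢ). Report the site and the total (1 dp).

Total weighted distance at each candidate:
  Violet (1, 6): total = 589.4
  Red (2, 10): total = 598.2
  Blue (4, 12): total = 572.7
  Amber (10, 11): total = 493.6
  Green (2, 4): total = 560.6
Minimum is at Amber with total 493.6 mi.

Amber, total 493.6 mi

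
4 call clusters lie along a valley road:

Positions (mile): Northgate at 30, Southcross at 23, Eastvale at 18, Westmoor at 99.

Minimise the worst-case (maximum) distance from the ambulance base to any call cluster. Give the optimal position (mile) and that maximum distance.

location 58.5, max distance 40.5

The 1-center on a line is the midpoint of the two extreme points: leftmost at 18, rightmost at 99.
Optimal location = (18 + 99)/2 = 58.5; maximum distance = (99 − 18)/2 = 40.5.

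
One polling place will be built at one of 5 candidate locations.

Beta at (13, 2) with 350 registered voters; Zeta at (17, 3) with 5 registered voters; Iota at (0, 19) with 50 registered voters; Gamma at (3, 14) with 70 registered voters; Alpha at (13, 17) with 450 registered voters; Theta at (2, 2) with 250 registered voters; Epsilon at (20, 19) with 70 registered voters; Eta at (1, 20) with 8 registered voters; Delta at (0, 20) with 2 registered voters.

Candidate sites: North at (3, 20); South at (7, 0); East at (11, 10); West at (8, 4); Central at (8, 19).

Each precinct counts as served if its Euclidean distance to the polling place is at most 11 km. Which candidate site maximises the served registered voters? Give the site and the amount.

Coverage radius r = 11 km; a point is covered iff (Δx)²+(Δy)² ≤ 11² = 121.
  North (3, 20): covers {Iota, Gamma, Alpha, Eta, Delta} → 580
  South (7, 0): covers {Beta, Zeta, Theta} → 605
  East (11, 10): covers {Beta, Zeta, Gamma, Alpha} → 875
  West (8, 4): covers {Beta, Zeta, Theta} → 605
  Central (8, 19): covers {Iota, Gamma, Alpha, Eta, Delta} → 580
Maximum coverage at East: 875 registered voters.

East, covering 875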